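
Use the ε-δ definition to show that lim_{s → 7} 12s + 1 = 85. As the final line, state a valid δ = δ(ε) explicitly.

δ = ε/12

Let ε > 0 be given. We need δ > 0 so that 0 < |s − 7| < δ implies |(12s + 1) − 85| < ε.
|(12s + 1) − 85| = |12s - 84| = 12|s − 7|.
Thus it suffices that |s − 7| < ε/12.
Take δ = ε/12. If 0 < |s − 7| < δ then |(12s + 1) − 85| = 12|s − 7| < 12·(ε/12) = ε.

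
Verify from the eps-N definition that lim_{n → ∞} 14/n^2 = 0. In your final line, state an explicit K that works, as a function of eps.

Suppose eps > 0. For n ≥ 1, |14/n^2 − 0| = 14/n^2.
14/n^2 < eps ⇔ n^2 > 14/eps ⇔ n > (14/eps)^{1/2}.
Take K = (14/eps)^{1/2}. Then n > K implies 14/n^2 < eps.

K = (14/eps)^{1/2}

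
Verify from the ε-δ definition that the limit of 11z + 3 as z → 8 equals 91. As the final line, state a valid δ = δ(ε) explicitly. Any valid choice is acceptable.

Suppose ε > 0. We need δ > 0 so that 0 < |z − 8| < δ implies |(11z + 3) − 91| < ε.
|(11z + 3) − 91| = |11z - 88| = 11|z − 8|.
Thus it suffices that |z − 8| < ε/11.
Choosing δ = ε/11 gives |(11z + 3) − 91| = 11|z − 8| < ε whenever |z − 8| < δ.

δ = ε/11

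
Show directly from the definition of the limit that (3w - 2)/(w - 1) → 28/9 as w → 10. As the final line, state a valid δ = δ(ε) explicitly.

δ = min(9/2, (81/2)ε)

Let ε > 0. We want δ > 0 with 0 < |w − 10| < δ ⇒ |(3w - 2)/(w - 1) − (28/9)| < ε.
Combining over a common denominator, (3w - 2)/(w - 1) − (28/9) = [(3w - 2)·9 − 28·(w - 1)] / [9·(w - 1)] = -1(w − 10) / (9(w - 1)).
So |(3w - 2)/(w - 1) − (28/9)| = |w − 10| / (9·|w − 1|).
Require δ ≤ 9/2, so |w − 1| ≥ |9| − |w − 10| > 9 − 9/2 = 9/2.
Hence |(3w - 2)/(w - 1) − (28/9)| < |w − 10|/(9·(9/2)) = (2/81)|w − 10|, which is < ε once |w − 10| < (81/2)ε.
Take δ = min(9/2, (81/2)ε). Then 0 < |w − 10| < δ forces both bounds, so |(3w - 2)/(w - 1) − (28/9)| < ε.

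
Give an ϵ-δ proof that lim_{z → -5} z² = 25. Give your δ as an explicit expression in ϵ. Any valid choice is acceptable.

Let ϵ > 0 be given. We seek δ > 0 with 0 < |z + 5| < δ ⇒ |z² − 25| < ϵ.
Factor: z² − 25 = (z + 5)(z - 5), so |z² − 25| = |z + 5|·|z - 5|.
Restrict δ ≤ 2. Then |z + 5| < 2 gives |z| < 7, so by the triangle inequality |z - 5| ≤ 7 + 5 = 12.
Hence |z² − 25| ≤ 12|z + 5|, which is < ϵ once |z + 5| < ϵ/12.
Take δ = min(2, ϵ/12). If 0 < |z + 5| < δ then both bounds hold and |z² − 25| ≤ 12|z + 5| < 12·(ϵ/12) = ϵ.

δ = min(2, ϵ/12)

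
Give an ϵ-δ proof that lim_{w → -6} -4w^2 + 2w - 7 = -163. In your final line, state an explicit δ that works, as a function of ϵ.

δ = min(2, ϵ/58)

Suppose ϵ > 0. We want δ > 0 such that 0 < |w + 6| < δ implies |(-4w^2 + 2w - 7) + 163| < ϵ.
(-4w^2 + 2w - 7) + 163 = -4w^2 + 2w + 156 = (w + 6)(-4w + 26).
So |(-4w^2 + 2w - 7) + 163| = |w + 6|·|-4w + 26|.
Assume first that |w + 6| < 2, so |w| < 8. Then |-4w + 26| ≤ 4·8 + 26 = 58.
Hence |(-4w^2 + 2w - 7) + 163| ≤ 58|w + 6| < ϵ provided |w + 6| < ϵ/58.
Choosing δ = min(2, ϵ/58) ensures both conditions, hence |(-4w^2 + 2w - 7) + 163| < ϵ.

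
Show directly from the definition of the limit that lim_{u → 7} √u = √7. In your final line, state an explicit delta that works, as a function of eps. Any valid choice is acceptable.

Let eps > 0 be given. We want delta > 0 such that 0 < |u − 7| < delta implies |√u − √7| < eps.
Rationalise: √u − √7 = (u − 7)/(√u + √7), so |√u − √7| = |u − 7|/(√u + √7).
Restrict delta ≤ 7 so that |u − 7| < 7 forces u > 0, and then √u + √7 > √7.
Hence |√u − √7| < |u − 7|/√7, which is < eps once |u − 7| < √7·eps.
Take delta = min(7, √7·eps). If 0 < |u − 7| < delta then u > 0 and |√u − √7| < |u − 7|/√7 < eps.

delta = min(7, √7·eps)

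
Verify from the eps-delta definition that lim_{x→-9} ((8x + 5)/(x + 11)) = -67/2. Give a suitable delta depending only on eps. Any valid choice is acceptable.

Suppose eps > 0. We want delta > 0 with 0 < |x + 9| < delta ⇒ |(8x + 5)/(x + 11) + 67/2| < eps.
Combining over a common denominator, (8x + 5)/(x + 11) + 67/2 = [(8x + 5)·2 − (-67)·(x + 11)] / [2·(x + 11)] = 83(x + 9) / (2(x + 11)).
So |(8x + 5)/(x + 11) + 67/2| = 83|x + 9| / (2·|x + 11|).
Restrict delta ≤ 1. Then |x + 9| < 1 gives |x + 11| = |(x + 9) + 2| ≥ 2 − 1 = 1.
Hence |(8x + 5)/(x + 11) + 67/2| < 83|x + 9|/(2·1) = (83/2)|x + 9|, which is < eps once |x + 9| < (2/83)eps.
Take delta = min(1, (2/83)eps). Then 0 < |x + 9| < delta forces both bounds, so |(8x + 5)/(x + 11) + 67/2| < eps.

delta = min(1, (2/83)eps)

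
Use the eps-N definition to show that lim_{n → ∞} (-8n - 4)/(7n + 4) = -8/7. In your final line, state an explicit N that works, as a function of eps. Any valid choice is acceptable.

N = (4/49)/eps

Suppose eps > 0. For n ≥ 1, |(-8n - 4)/(7n + 4) + 8/7| = |4|/(7(7n + 4)) = 4/(7(7n + 4)).
Since 7n + 4 ≥ 7n for n ≥ 1, this is ≤ 4/(7·7n) = (4/49)/n.
So |(-8n - 4)/(7n + 4) + 8/7| < eps whenever n > (4/49)/eps.
Take N = (4/49)/eps. If n > N then |(-8n - 4)/(7n + 4) + 8/7| ≤ (4/49)/n < eps.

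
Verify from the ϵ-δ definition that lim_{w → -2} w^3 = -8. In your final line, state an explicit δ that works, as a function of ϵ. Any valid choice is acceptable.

δ = min(2, ϵ/28)

Let ϵ > 0 be given. We seek δ > 0 with 0 < |w + 2| < δ ⇒ |w^3 + 8| < ϵ.
Factor: w^3 + 8 = (w + 2)(w^2 - 2w + 4), so |w^3 + 8| = |w + 2|·|w^2 - 2w + 4|.
Restrict δ ≤ 2. Then |w + 2| < 2 gives |w| < 4, so by the triangle inequality |w^2 - 2w + 4| ≤ 4^2 + 2·4 + 4 = 28.
Hence |w^3 + 8| ≤ 28|w + 2|, which is < ϵ once |w + 2| < ϵ/28.
Take δ = min(2, ϵ/28). If 0 < |w + 2| < δ then both bounds hold and |w^3 + 8| ≤ 28|w + 2| < 28·(ϵ/28) = ϵ.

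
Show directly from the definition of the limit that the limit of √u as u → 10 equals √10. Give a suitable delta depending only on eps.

delta = min(10, √10·eps)

Let eps > 0 be given. We want delta > 0 such that 0 < |u − 10| < delta implies |√u − √10| < eps.
Multiplying by the conjugate, |√u − √10| = |u − 10|/(√u + √10).
Restrict delta ≤ 10 so that |u − 10| < 10 forces u > 0, and then √u + √10 > √10.
Hence |√u − √10| < |u − 10|/√10, which is < eps once |u − 10| < √10·eps.
Take delta = min(10, √10·eps). If 0 < |u − 10| < delta then u > 0 and |√u − √10| < |u − 10|/√10 < eps.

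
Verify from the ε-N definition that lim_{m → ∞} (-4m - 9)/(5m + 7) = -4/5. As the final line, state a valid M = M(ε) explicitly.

Fix ε > 0. For m ≥ 1, |(-4m - 9)/(5m + 7) + 4/5| = |-17|/(5(5m + 7)) = 17/(5(5m + 7)).
Since 5m + 7 ≥ 5m for m ≥ 1, this is ≤ 17/(5·5m) = (17/25)/m.
So |(-4m - 9)/(5m + 7) + 4/5| < ε whenever m > (17/25)/ε.
Take M = (17/25)/ε. If m > M then |(-4m - 9)/(5m + 7) + 4/5| ≤ (17/25)/m < ε.

M = (17/25)/ε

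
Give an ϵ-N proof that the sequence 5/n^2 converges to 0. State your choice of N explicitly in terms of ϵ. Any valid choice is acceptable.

Fix ϵ > 0. For n ≥ 1, |5/n^2 − 0| = 5/n^2.
5/n^2 < ϵ ⇔ n^2 > 5/ϵ ⇔ n > (5/ϵ)^{1/2}.
Take N = (5/ϵ)^{1/2}. Then n > N implies 5/n^2 < ϵ.

N = (5/ϵ)^{1/2}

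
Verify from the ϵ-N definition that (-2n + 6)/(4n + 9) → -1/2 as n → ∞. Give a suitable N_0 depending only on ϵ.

Suppose ϵ > 0. For n ≥ 1, |(-2n + 6)/(4n + 9) + 1/2| = |42|/(4(4n + 9)) = 42/(4(4n + 9)).
Since 4n + 9 ≥ 4n for n ≥ 1, this is ≤ 42/(4·4n) = (21/8)/n.
So |(-2n + 6)/(4n + 9) + 1/2| < ϵ whenever n > (21/8)/ϵ.
Take N_0 = (21/8)/ϵ. If n > N_0 then |(-2n + 6)/(4n + 9) + 1/2| ≤ (21/8)/n < ϵ.

N_0 = (21/8)/ϵ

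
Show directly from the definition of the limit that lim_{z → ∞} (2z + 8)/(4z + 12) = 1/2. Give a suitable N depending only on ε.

Suppose ε > 0. We seek N > 0 such that z > N implies |(2z + 8)/(4z + 12) − (1/2)| < ε.
(2z + 8)/(4z + 12) − (1/2) = (4(2z + 8) − 2(4z + 12)) / (4(4z + 12)) = 8/(4(4z + 12)).
For z > 0 we have 4z + 12 > 4z, so |(2z + 8)/(4z + 12) − (1/2)| = 8/(4(4z + 12)) < 8/(4·4z) = (1/2)/z.
Thus |(2z + 8)/(4z + 12) − (1/2)| < ε whenever z > (1/2)/ε.
Take N = (1/2)/ε. If z > N then |(2z + 8)/(4z + 12) − (1/2)| < (1/2)/z < ε.

N = (1/2)/ε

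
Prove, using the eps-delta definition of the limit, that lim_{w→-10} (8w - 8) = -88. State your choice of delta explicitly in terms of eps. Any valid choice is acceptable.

Let eps > 0 be given. We need delta > 0 so that 0 < |w + 10| < delta implies |(8w - 8) + 88| < eps.
|(8w - 8) + 88| = |8w + 80| = 8|w + 10|.
So 8|w + 10| < eps exactly when |w + 10| < eps/8.
Take delta = eps/8. If 0 < |w + 10| < delta then |(8w - 8) + 88| = 8|w + 10| < 8·(eps/8) = eps.

delta = eps/8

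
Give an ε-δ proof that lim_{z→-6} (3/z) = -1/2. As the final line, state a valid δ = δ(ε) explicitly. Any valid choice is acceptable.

Fix ε > 0. We seek δ > 0 such that 0 < |z + 6| < δ implies |3/z + 1/2| < ε.
|3/z + 1/2| = 3·|-6 − z|/(6·|z|) = 3|z + 6|/(6|z|).
Require δ ≤ 3 so that |z| > 6 − 3 = 3, hence 6|z| > 18.
Then |3/z + 1/2| < 3|z + 6|/18, which is < ε when |z + 6| < 6ε.
Take δ = min(3, 6ε). Then 0 < |z + 6| < δ gives both |z + 6| < 3 and |z + 6| < 6ε, so |3/z + 1/2| < ε.

δ = min(3, 6ε)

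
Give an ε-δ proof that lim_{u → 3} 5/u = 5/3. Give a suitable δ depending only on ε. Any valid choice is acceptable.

Suppose ε > 0. We seek δ > 0 such that 0 < |u − 3| < δ implies |5/u − (5/3)| < ε.
|5/u − (5/3)| = 5·|3 − u|/(3·|u|) = 5|u − 3|/(3|u|).
Require δ ≤ 3/2 so that |u| > 3 − 3/2 = 3/2, hence 3|u| > 9/2.
Then |5/u − (5/3)| < 5|u − 3|/(9/2), which is < ε when |u − 3| < (9/10)ε.
Take δ = min(3/2, (9/10)ε). Then 0 < |u − 3| < δ gives both |u − 3| < 3/2 and |u − 3| < (9/10)ε, so |5/u − (5/3)| < ε.

δ = min(3/2, (9/10)ε)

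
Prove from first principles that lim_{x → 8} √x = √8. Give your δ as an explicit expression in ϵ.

Fix ϵ > 0. We want δ > 0 such that 0 < |x − 8| < δ implies |√x − √8| < ϵ.
Rationalise: √x − √8 = (x − 8)/(√x + √8), so |√x − √8| = |x − 8|/(√x + √8).
Restrict δ ≤ 8 so that |x − 8| < 8 forces x > 0, and then √x + √8 > √8.
Hence |√x − √8| < |x − 8|/√8, which is < ϵ once |x − 8| < √8·ϵ.
Take δ = min(8, √8·ϵ). If 0 < |x − 8| < δ then x > 0 and |√x − √8| < |x − 8|/√8 < ϵ.

δ = min(8, √8·ϵ)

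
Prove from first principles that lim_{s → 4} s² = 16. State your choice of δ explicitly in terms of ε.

Suppose ε > 0. We seek δ > 0 with 0 < |s − 4| < δ ⇒ |s² − 16| < ε.
Factor: s² − 16 = (s − 4)(s + 4), so |s² − 16| = |s − 4|·|s + 4|.
Impose δ ≤ 1 so that |s| < 5; then |s + 4| ≤ 9.
Hence |s² − 16| ≤ 9|s − 4|, which is < ε once |s − 4| < ε/9.
Take δ = min(1, ε/9). If 0 < |s − 4| < δ then both bounds hold and |s² − 16| ≤ 9|s − 4| < 9·(ε/9) = ε.

δ = min(1, ε/9)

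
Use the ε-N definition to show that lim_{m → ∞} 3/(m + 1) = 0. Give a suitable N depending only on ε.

N = 3/ε

Let ε > 0 be given. For m ≥ 1, |3/(m + 1) − 0| = 3/(m + 1) ≤ 3/m.
We need 3/m < ε, i.e. m > 3/ε.
Take N = 3/ε. If m > N then |3/(m + 1)| ≤ 3/m < ε.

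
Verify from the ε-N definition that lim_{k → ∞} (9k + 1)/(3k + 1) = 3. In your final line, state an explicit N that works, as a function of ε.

Fix ε > 0. For k ≥ 1, |(9k + 1)/(3k + 1) − 3| = |-6|/(3(3k + 1)) = 6/(3(3k + 1)).
Since 3k + 1 ≥ 3k for k ≥ 1, this is ≤ 6/(3·3k) = (2/3)/k.
So |(9k + 1)/(3k + 1) − 3| < ε whenever k > (2/3)/ε.
Take N = (2/3)/ε. If k > N then |(9k + 1)/(3k + 1) − 3| ≤ (2/3)/k < ε.

N = (2/3)/ε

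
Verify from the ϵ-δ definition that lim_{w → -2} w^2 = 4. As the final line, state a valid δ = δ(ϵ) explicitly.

δ = min(1, ϵ/5)

Let ϵ > 0 be given. We seek δ > 0 with 0 < |w + 2| < δ ⇒ |w^2 − 4| < ϵ.
Factor: w^2 − 4 = (w + 2)(w - 2), so |w^2 − 4| = |w + 2|·|w - 2|.
Restrict δ ≤ 1. Then |w + 2| < 1 gives |w| < 3, so by the triangle inequality |w - 2| ≤ 3 + 2 = 5.
Hence |w^2 − 4| ≤ 5|w + 2|, which is < ϵ once |w + 2| < ϵ/5.
Take δ = min(1, ϵ/5). If 0 < |w + 2| < δ then both bounds hold and |w^2 − 4| ≤ 5|w + 2| < 5·(ϵ/5) = ϵ.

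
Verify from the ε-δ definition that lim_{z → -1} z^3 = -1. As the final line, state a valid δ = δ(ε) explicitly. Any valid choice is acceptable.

δ = min(1, ε/7)

Let ε > 0. We seek δ > 0 with 0 < |z + 1| < δ ⇒ |z^3 + 1| < ε.
Factor: z^3 + 1 = (z + 1)(z^2 - z + 1), so |z^3 + 1| = |z + 1|·|z^2 - z + 1|.
Restrict δ ≤ 1. Then |z + 1| < 1 gives |z| < 2, so by the triangle inequality |z^2 - z + 1| ≤ 2^2 + 2 + 1 = 7.
Hence |z^3 + 1| ≤ 7|z + 1|, which is < ε once |z + 1| < ε/7.
Take δ = min(1, ε/7). If 0 < |z + 1| < δ then both bounds hold and |z^3 + 1| ≤ 7|z + 1| < 7·(ε/7) = ε.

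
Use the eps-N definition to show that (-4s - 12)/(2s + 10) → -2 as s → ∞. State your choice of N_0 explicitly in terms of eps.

N_0 = 4/eps

Fix eps > 0. We seek N_0 > 0 such that s > N_0 implies |(-4s - 12)/(2s + 10) + 2| < eps.
(-4s - 12)/(2s + 10) + 2 = (2(-4s - 12) − (-4)(2s + 10)) / (2(2s + 10)) = 16/(2(2s + 10)).
For s > 0 we have 2s + 10 > 2s, so |(-4s - 12)/(2s + 10) + 2| = 16/(2(2s + 10)) < 16/(2·2s) = 4/s.
Thus |(-4s - 12)/(2s + 10) + 2| < eps whenever s > 4/eps.
Take N_0 = 4/eps. If s > N_0 then |(-4s - 12)/(2s + 10) + 2| < 4/s < eps.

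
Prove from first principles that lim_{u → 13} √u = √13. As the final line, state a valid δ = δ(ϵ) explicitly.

δ = min(13, √13·ϵ)

Fix ϵ > 0. We want δ > 0 such that 0 < |u − 13| < δ implies |√u − √13| < ϵ.
Rationalise: √u − √13 = (u − 13)/(√u + √13), so |√u − √13| = |u − 13|/(√u + √13).
Restrict δ ≤ 13 so that |u − 13| < 13 forces u > 0, and then √u + √13 > √13.
Hence |√u − √13| < |u − 13|/√13, which is < ϵ once |u − 13| < √13·ϵ.
Take δ = min(13, √13·ϵ). If 0 < |u − 13| < δ then u > 0 and |√u − √13| < |u − 13|/√13 < ϵ.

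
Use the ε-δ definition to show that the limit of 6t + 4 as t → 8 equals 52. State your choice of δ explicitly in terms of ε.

Fix ε > 0. We need δ > 0 so that 0 < |t − 8| < δ implies |(6t + 4) − 52| < ε.
|(6t + 4) − 52| = |6t - 48| = 6|t − 8|.
So 6|t − 8| < ε exactly when |t − 8| < ε/6.
Choosing δ = ε/6 gives |(6t + 4) − 52| = 6|t − 8| < ε whenever |t − 8| < δ.

δ = ε/6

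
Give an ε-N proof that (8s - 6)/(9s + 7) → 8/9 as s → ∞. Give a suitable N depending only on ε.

Let ε > 0 be given. We seek N > 0 such that s > N implies |(8s - 6)/(9s + 7) − (8/9)| < ε.
(8s - 6)/(9s + 7) − (8/9) = (9(8s - 6) − 8(9s + 7)) / (9(9s + 7)) = -110/(9(9s + 7)).
For s > 0 we have 9s + 7 > 9s, so |(8s - 6)/(9s + 7) − (8/9)| = 110/(9(9s + 7)) < 110/(9·9s) = (110/81)/s.
Thus |(8s - 6)/(9s + 7) − (8/9)| < ε whenever s > (110/81)/ε.
Take N = (110/81)/ε. If s > N then |(8s - 6)/(9s + 7) − (8/9)| < (110/81)/s < ε.

N = (110/81)/ε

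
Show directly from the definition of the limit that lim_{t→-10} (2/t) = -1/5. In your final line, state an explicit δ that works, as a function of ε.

Let ε > 0. We seek δ > 0 such that 0 < |t + 10| < δ implies |2/t + 1/5| < ε.
|2/t + 1/5| = 2·|-10 − t|/(10·|t|) = 2|t + 10|/(10|t|).
Require δ ≤ 5 so that |t| > 10 − 5 = 5, hence 10|t| > 50.
Then |2/t + 1/5| < 2|t + 10|/50, which is < ε when |t + 10| < 25ε.
Take δ = min(5, 25ε). Then 0 < |t + 10| < δ gives both |t + 10| < 5 and |t + 10| < 25ε, so |2/t + 1/5| < ε.

δ = min(5, 25ε)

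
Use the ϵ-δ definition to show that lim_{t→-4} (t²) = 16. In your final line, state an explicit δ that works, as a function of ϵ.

δ = min(2, ϵ/10)

Suppose ϵ > 0. We seek δ > 0 with 0 < |t + 4| < δ ⇒ |t² − 16| < ϵ.
Factor: t² − 16 = (t + 4)(t - 4), so |t² − 16| = |t + 4|·|t - 4|.
Restrict δ ≤ 2. Then |t + 4| < 2 gives |t| < 6, so by the triangle inequality |t - 4| ≤ 6 + 4 = 10.
Hence |t² − 16| ≤ 10|t + 4|, which is < ϵ once |t + 4| < ϵ/10.
Take δ = min(2, ϵ/10). If 0 < |t + 4| < δ then both bounds hold and |t² − 16| ≤ 10|t + 4| < 10·(ϵ/10) = ϵ.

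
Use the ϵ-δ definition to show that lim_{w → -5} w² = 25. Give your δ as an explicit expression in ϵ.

Fix ϵ > 0. We seek δ > 0 with 0 < |w + 5| < δ ⇒ |w² − 25| < ϵ.
Factor: w² − 25 = (w + 5)(w - 5), so |w² − 25| = |w + 5|·|w - 5|.
Restrict δ ≤ 1. Then |w + 5| < 1 gives |w| < 6, so by the triangle inequality |w - 5| ≤ 6 + 5 = 11.
Hence |w² − 25| ≤ 11|w + 5|, which is < ϵ once |w + 5| < ϵ/11.
Take δ = min(1, ϵ/11). If 0 < |w + 5| < δ then both bounds hold and |w² − 25| ≤ 11|w + 5| < 11·(ϵ/11) = ϵ.

δ = min(1, ϵ/11)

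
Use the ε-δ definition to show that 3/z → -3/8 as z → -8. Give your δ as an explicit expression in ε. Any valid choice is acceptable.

δ = min(4, (32/3)ε)

Let ε > 0. We seek δ > 0 such that 0 < |z + 8| < δ implies |3/z + 3/8| < ε.
|3/z + 3/8| = 3·|-8 − z|/(8·|z|) = 3|z + 8|/(8|z|).
Restrict δ ≤ 4. Then |z + 8| < 4 gives |z| > 4, so 8|z| > 32.
Then |3/z + 3/8| < 3|z + 8|/32, which is < ε when |z + 8| < (32/3)ε.
Take δ = min(4, (32/3)ε). Then 0 < |z + 8| < δ gives both |z + 8| < 4 and |z + 8| < (32/3)ε, so |3/z + 3/8| < ε.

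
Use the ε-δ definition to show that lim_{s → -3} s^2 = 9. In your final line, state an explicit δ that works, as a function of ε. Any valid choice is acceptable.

Let ε > 0. We seek δ > 0 with 0 < |s + 3| < δ ⇒ |s^2 − 9| < ε.
Factor: s^2 − 9 = (s + 3)(s - 3), so |s^2 − 9| = |s + 3|·|s - 3|.
Restrict δ ≤ 1. Then |s + 3| < 1 gives |s| < 4, so by the triangle inequality |s - 3| ≤ 4 + 3 = 7.
Hence |s^2 − 9| ≤ 7|s + 3|, which is < ε once |s + 3| < ε/7.
Take δ = min(1, ε/7). If 0 < |s + 3| < δ then both bounds hold and |s^2 − 9| ≤ 7|s + 3| < 7·(ε/7) = ε.

δ = min(1, ε/7)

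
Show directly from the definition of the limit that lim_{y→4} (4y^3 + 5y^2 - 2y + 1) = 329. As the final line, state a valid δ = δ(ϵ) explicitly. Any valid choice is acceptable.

δ = min(1, ϵ/287)

Let ϵ > 0 be given. We want δ > 0 such that 0 < |y − 4| < δ implies |(4y^3 + 5y^2 - 2y + 1) − 329| < ϵ.
(4y^3 + 5y^2 - 2y + 1) − 329 = 4y^3 + 5y^2 - 2y - 328 = (y − 4)(4y^2 + 21y + 82).
So |(4y^3 + 5y^2 - 2y + 1) − 329| = |y − 4|·|4y^2 + 21y + 82|.
Require δ ≤ 1. Then |y − 4| < 1 gives |y| < 5, and by the triangle inequality |4y^2 + 21y + 82| ≤ 4·5^2 + 21·5 + 82 = 287.
Hence |(4y^3 + 5y^2 - 2y + 1) − 329| ≤ 287|y − 4| < ϵ provided |y − 4| < ϵ/287.
Take δ = min(1, ϵ/287). Then 0 < |y − 4| < δ gives both |y − 4| < 1 and |y − 4| < ϵ/287, so |(4y^3 + 5y^2 - 2y + 1) − 329| < ϵ.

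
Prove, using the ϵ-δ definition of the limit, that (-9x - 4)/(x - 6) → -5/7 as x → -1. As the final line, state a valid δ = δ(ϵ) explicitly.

Let ϵ > 0. We want δ > 0 with 0 < |x + 1| < δ ⇒ |(-9x - 4)/(x - 6) + 5/7| < ϵ.
Combining over a common denominator, (-9x - 4)/(x - 6) + 5/7 = [(-9x - 4)·(-7) − 5·(x - 6)] / [(-7)·(x - 6)] = 58(x + 1) / ((-7)(x - 6)).
So |(-9x - 4)/(x - 6) + 5/7| = 58|x + 1| / (7·|x − 6|).
Require δ ≤ 7/2, so |x − 6| ≥ |-7| − |x + 1| > 7 − 7/2 = 7/2.
Hence |(-9x - 4)/(x - 6) + 5/7| < 58|x + 1|/(7·(7/2)) = (116/49)|x + 1|, which is < ϵ once |x + 1| < (49/116)ϵ.
Take δ = min(7/2, (49/116)ϵ). Then 0 < |x + 1| < δ forces both bounds, so |(-9x - 4)/(x - 6) + 5/7| < ϵ.

δ = min(7/2, (49/116)ϵ)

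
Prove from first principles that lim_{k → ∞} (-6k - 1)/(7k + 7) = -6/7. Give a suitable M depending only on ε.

M = (5/7)/ε

Let ε > 0. For k ≥ 1, |(-6k - 1)/(7k + 7) + 6/7| = |35|/(7(7k + 7)) = 35/(7(7k + 7)).
Since 7k + 7 ≥ 7k for k ≥ 1, this is ≤ 35/(7·7k) = (5/7)/k.
So |(-6k - 1)/(7k + 7) + 6/7| < ε whenever k > (5/7)/ε.
Take M = (5/7)/ε. If k > M then |(-6k - 1)/(7k + 7) + 6/7| ≤ (5/7)/k < ε.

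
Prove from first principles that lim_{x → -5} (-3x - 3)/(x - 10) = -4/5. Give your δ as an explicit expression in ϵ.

δ = min(15/2, (75/22)ϵ)

Fix ϵ > 0. We want δ > 0 with 0 < |x + 5| < δ ⇒ |(-3x - 3)/(x - 10) + 4/5| < ϵ.
Combining over a common denominator, (-3x - 3)/(x - 10) + 4/5 = [(-3x - 3)·(-15) − 12·(x - 10)] / [(-15)·(x - 10)] = 33(x + 5) / ((-15)(x - 10)).
So |(-3x - 3)/(x - 10) + 4/5| = 33|x + 5| / (15·|x − 10|).
Restrict δ ≤ 15/2. Then |x + 5| < 15/2 gives |x − 10| = |(x + 5) + (-15)| ≥ 15 − 15/2 = 15/2.
Hence |(-3x - 3)/(x - 10) + 4/5| < 33|x + 5|/(15·(15/2)) = (22/75)|x + 5|, which is < ϵ once |x + 5| < (75/22)ϵ.
Take δ = min(15/2, (75/22)ϵ). Then 0 < |x + 5| < δ forces both bounds, so |(-3x - 3)/(x - 10) + 4/5| < ϵ.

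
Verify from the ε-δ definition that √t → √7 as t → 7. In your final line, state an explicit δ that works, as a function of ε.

δ = min(7, √7·ε)

Fix ε > 0. We want δ > 0 such that 0 < |t − 7| < δ implies |√t − √7| < ε.
Multiplying by the conjugate, |√t − √7| = |t − 7|/(√t + √7).
Restrict δ ≤ 7 so that |t − 7| < 7 forces t > 0, and then √t + √7 > √7.
Hence |√t − √7| < |t − 7|/√7, which is < ε once |t − 7| < √7·ε.
Take δ = min(7, √7·ε). If 0 < |t − 7| < δ then t > 0 and |√t − √7| < |t − 7|/√7 < ε.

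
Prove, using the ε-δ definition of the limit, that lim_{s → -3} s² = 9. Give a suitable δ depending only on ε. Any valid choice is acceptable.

δ = min(1, ε/7)

Let ε > 0. We seek δ > 0 with 0 < |s + 3| < δ ⇒ |s² − 9| < ε.
Factor: s² − 9 = (s + 3)(s - 3), so |s² − 9| = |s + 3|·|s - 3|.
Restrict δ ≤ 1. Then |s + 3| < 1 gives |s| < 4, so by the triangle inequality |s - 3| ≤ 4 + 3 = 7.
Hence |s² − 9| ≤ 7|s + 3|, which is < ε once |s + 3| < ε/7.
Take δ = min(1, ε/7). If 0 < |s + 3| < δ then both bounds hold and |s² − 9| ≤ 7|s + 3| < 7·(ε/7) = ε.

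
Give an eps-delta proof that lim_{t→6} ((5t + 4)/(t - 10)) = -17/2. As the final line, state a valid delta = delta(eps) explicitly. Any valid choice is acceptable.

Fix eps > 0. We want delta > 0 with 0 < |t − 6| < delta ⇒ |(5t + 4)/(t - 10) + 17/2| < eps.
Combining over a common denominator, (5t + 4)/(t - 10) + 17/2 = [(5t + 4)·(-4) − 34·(t - 10)] / [(-4)·(t - 10)] = -54(t − 6) / ((-4)(t - 10)).
So |(5t + 4)/(t - 10) + 17/2| = 54|t − 6| / (4·|t − 10|).
Restrict delta ≤ 2. Then |t − 6| < 2 gives |t − 10| = |(t − 6) + (-4)| ≥ 4 − 2 = 2.
Hence |(5t + 4)/(t - 10) + 17/2| < 54|t − 6|/(4·2) = (27/4)|t − 6|, which is < eps once |t − 6| < (4/27)eps.
Take delta = min(2, (4/27)eps). Then 0 < |t − 6| < delta forces both bounds, so |(5t + 4)/(t - 10) + 17/2| < eps.

delta = min(2, (4/27)eps)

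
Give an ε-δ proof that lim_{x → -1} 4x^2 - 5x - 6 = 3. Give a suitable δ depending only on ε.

Fix ε > 0. We want δ > 0 such that 0 < |x + 1| < δ implies |(4x^2 - 5x - 6) − 3| < ε.
(4x^2 - 5x - 6) − 3 = 4x^2 - 5x - 9 = (x + 1)(4x - 9).
So |(4x^2 - 5x - 6) − 3| = |x + 1|·|4x - 9|.
Assume first that |x + 1| < 2, so |x| < 3. Then |4x - 9| ≤ 4·3 + 9 = 21.
Hence |(4x^2 - 5x - 6) − 3| ≤ 21|x + 1| < ε provided |x + 1| < ε/21.
Take δ = min(2, ε/21). Then 0 < |x + 1| < δ gives both |x + 1| < 2 and |x + 1| < ε/21, so |(4x^2 - 5x - 6) − 3| < ε.

δ = min(2, ε/21)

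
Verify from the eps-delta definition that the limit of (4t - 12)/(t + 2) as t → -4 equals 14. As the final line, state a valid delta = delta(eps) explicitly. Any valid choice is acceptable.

Fix eps > 0. We want delta > 0 with 0 < |t + 4| < delta ⇒ |(4t - 12)/(t + 2) − 14| < eps.
Combining over a common denominator, (4t - 12)/(t + 2) − 14 = [(4t - 12)·(-2) − (-28)·(t + 2)] / [(-2)·(t + 2)] = 20(t + 4) / ((-2)(t + 2)).
So |(4t - 12)/(t + 2) − 14| = 20|t + 4| / (2·|t + 2|).
Require delta ≤ 1, so |t + 2| ≥ |-2| − |t + 4| > 2 − 1 = 1.
Hence |(4t - 12)/(t + 2) − 14| < 20|t + 4|/(2·1) = 10|t + 4|, which is < eps once |t + 4| < (1/10)eps.
Take delta = min(1, (1/10)eps). Then 0 < |t + 4| < delta forces both bounds, so |(4t - 12)/(t + 2) − 14| < eps.

delta = min(1, (1/10)eps)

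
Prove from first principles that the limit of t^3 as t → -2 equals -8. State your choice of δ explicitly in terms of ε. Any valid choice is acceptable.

δ = min(1, ε/19)

Let ε > 0. We seek δ > 0 with 0 < |t + 2| < δ ⇒ |t^3 + 8| < ε.
Factor: t^3 + 8 = (t + 2)(t^2 - 2t + 4), so |t^3 + 8| = |t + 2|·|t^2 - 2t + 4|.
Impose δ ≤ 1 so that |t| < 3; then |t^2 - 2t + 4| ≤ 19.
Hence |t^3 + 8| ≤ 19|t + 2|, which is < ε once |t + 2| < ε/19.
Take δ = min(1, ε/19). If 0 < |t + 2| < δ then both bounds hold and |t^3 + 8| ≤ 19|t + 2| < 19·(ε/19) = ε.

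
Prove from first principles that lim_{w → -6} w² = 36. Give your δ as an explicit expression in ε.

δ = min(1, ε/13)

Let ε > 0. We seek δ > 0 with 0 < |w + 6| < δ ⇒ |w² − 36| < ε.
Factor: w² − 36 = (w + 6)(w - 6), so |w² − 36| = |w + 6|·|w - 6|.
Impose δ ≤ 1 so that |w| < 7; then |w - 6| ≤ 13.
Hence |w² − 36| ≤ 13|w + 6|, which is < ε once |w + 6| < ε/13.
Take δ = min(1, ε/13). If 0 < |w + 6| < δ then both bounds hold and |w² − 36| ≤ 13|w + 6| < 13·(ε/13) = ε.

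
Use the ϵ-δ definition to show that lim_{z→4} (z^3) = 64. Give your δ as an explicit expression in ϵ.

δ = min(1, ϵ/61)

Let ϵ > 0. We seek δ > 0 with 0 < |z − 4| < δ ⇒ |z^3 − 64| < ϵ.
Factor: z^3 − 64 = (z − 4)(z^2 + 4z + 16), so |z^3 − 64| = |z − 4|·|z^2 + 4z + 16|.
Restrict δ ≤ 1. Then |z − 4| < 1 gives |z| < 5, so by the triangle inequality |z^2 + 4z + 16| ≤ 5^2 + 4·5 + 16 = 61.
Hence |z^3 − 64| ≤ 61|z − 4|, which is < ϵ once |z − 4| < ϵ/61.
Take δ = min(1, ϵ/61). If 0 < |z − 4| < δ then both bounds hold and |z^3 − 64| ≤ 61|z − 4| < 61·(ϵ/61) = ϵ.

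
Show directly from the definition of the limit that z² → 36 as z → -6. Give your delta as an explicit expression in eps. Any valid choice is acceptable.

delta = min(2, eps/14)

Let eps > 0. We seek delta > 0 with 0 < |z + 6| < delta ⇒ |z² − 36| < eps.
Factor: z² − 36 = (z + 6)(z - 6), so |z² − 36| = |z + 6|·|z - 6|.
Restrict delta ≤ 2. Then |z + 6| < 2 gives |z| < 8, so by the triangle inequality |z - 6| ≤ 8 + 6 = 14.
Hence |z² − 36| ≤ 14|z + 6|, which is < eps once |z + 6| < eps/14.
Take delta = min(2, eps/14). If 0 < |z + 6| < delta then both bounds hold and |z² − 36| ≤ 14|z + 6| < 14·(eps/14) = eps.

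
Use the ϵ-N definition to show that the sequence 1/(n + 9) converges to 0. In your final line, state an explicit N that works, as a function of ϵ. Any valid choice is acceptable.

N = 1/ϵ

Let ϵ > 0. For n ≥ 1, |1/(n + 9) − 0| = 1/(n + 9) ≤ 1/n.
We need 1/n < ϵ, i.e. n > 1/ϵ.
Take N = 1/ϵ. If n > N then |1/(n + 9)| ≤ 1/n < ϵ.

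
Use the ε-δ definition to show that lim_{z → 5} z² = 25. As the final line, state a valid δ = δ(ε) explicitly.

Let ε > 0 be given. We seek δ > 0 with 0 < |z − 5| < δ ⇒ |z² − 25| < ε.
Factor: z² − 25 = (z − 5)(z + 5), so |z² − 25| = |z − 5|·|z + 5|.
Restrict δ ≤ 2. Then |z − 5| < 2 gives |z| < 7, so by the triangle inequality |z + 5| ≤ 7 + 5 = 12.
Hence |z² − 25| ≤ 12|z − 5|, which is < ε once |z − 5| < ε/12.
Take δ = min(2, ε/12). If 0 < |z − 5| < δ then both bounds hold and |z² − 25| ≤ 12|z − 5| < 12·(ε/12) = ε.

δ = min(2, ε/12)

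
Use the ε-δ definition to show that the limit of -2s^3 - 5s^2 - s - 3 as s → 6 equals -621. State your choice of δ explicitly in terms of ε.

Fix ε > 0. We want δ > 0 such that 0 < |s − 6| < δ implies |(-2s^3 - 5s^2 - s - 3) + 621| < ε.
(-2s^3 - 5s^2 - s - 3) + 621 = -2s^3 - 5s^2 - s + 618 = (s − 6)(-2s^2 - 17s - 103).
So |(-2s^3 - 5s^2 - s - 3) + 621| = |s − 6|·|-2s^2 - 17s - 103|.
Assume first that |s − 6| < 1, so |s| < 7. Then |-2s^2 - 17s - 103| ≤ 2·7^2 + 17·7 + 103 = 320.
Hence |(-2s^3 - 5s^2 - s - 3) + 621| ≤ 320|s − 6| < ε provided |s − 6| < ε/320.
Choosing δ = min(1, ε/320) ensures both conditions, hence |(-2s^3 - 5s^2 - s - 3) + 621| < ε.

δ = min(1, ε/320)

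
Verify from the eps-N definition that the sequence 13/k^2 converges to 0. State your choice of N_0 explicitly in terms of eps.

Fix eps > 0. For k ≥ 1, |13/k^2 − 0| = 13/k^2.
13/k^2 < eps ⇔ k^2 > 13/eps ⇔ k > (13/eps)^{1/2}.
Take N_0 = (13/eps)^{1/2}. Then k > N_0 implies 13/k^2 < eps.

N_0 = (13/eps)^{1/2}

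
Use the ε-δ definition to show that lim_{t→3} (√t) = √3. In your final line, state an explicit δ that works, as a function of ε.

δ = min(3, √3·ε)

Let ε > 0. We want δ > 0 such that 0 < |t − 3| < δ implies |√t − √3| < ε.
Multiplying by the conjugate, |√t − √3| = |t − 3|/(√t + √3).
Restrict δ ≤ 3 so that |t − 3| < 3 forces t > 0, and then √t + √3 > √3.
Hence |√t − √3| < |t − 3|/√3, which is < ε once |t − 3| < √3·ε.
Take δ = min(3, √3·ε). If 0 < |t − 3| < δ then t > 0 and |√t − √3| < |t − 3|/√3 < ε.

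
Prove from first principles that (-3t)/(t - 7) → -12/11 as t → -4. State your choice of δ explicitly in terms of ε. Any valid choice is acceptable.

δ = min(11/2, (121/42)ε)

Suppose ε > 0. We want δ > 0 with 0 < |t + 4| < δ ⇒ |(-3t)/(t - 7) + 12/11| < ε.
Combining over a common denominator, (-3t)/(t - 7) + 12/11 = [(-3t)·(-11) − 12·(t - 7)] / [(-11)·(t - 7)] = 21(t + 4) / ((-11)(t - 7)).
So |(-3t)/(t - 7) + 12/11| = 21|t + 4| / (11·|t − 7|).
Restrict δ ≤ 11/2. Then |t + 4| < 11/2 gives |t − 7| = |(t + 4) + (-11)| ≥ 11 − 11/2 = 11/2.
Hence |(-3t)/(t - 7) + 12/11| < 21|t + 4|/(11·(11/2)) = (42/121)|t + 4|, which is < ε once |t + 4| < (121/42)ε.
Take δ = min(11/2, (121/42)ε). Then 0 < |t + 4| < δ forces both bounds, so |(-3t)/(t - 7) + 12/11| < ε.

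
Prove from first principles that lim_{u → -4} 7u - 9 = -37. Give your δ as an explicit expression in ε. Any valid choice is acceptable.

Let ε > 0 be given. We need δ > 0 so that 0 < |u + 4| < δ implies |(7u - 9) + 37| < ε.
Since (7u - 9) + 37 = 7(u + 4), we have |(7u - 9) + 37| = 7|u + 4|.
So 7|u + 4| < ε exactly when |u + 4| < ε/7.
Choosing δ = ε/7 gives |(7u - 9) + 37| = 7|u + 4| < ε whenever |u + 4| < δ.

δ = ε/7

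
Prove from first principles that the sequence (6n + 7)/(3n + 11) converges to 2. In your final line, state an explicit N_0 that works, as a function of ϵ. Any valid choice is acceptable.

N_0 = 5/ϵ

Fix ϵ > 0. For n ≥ 1, |(6n + 7)/(3n + 11) − 2| = |-45|/(3(3n + 11)) = 45/(3(3n + 11)).
Since 3n + 11 ≥ 3n for n ≥ 1, this is ≤ 45/(3·3n) = 5/n.
So |(6n + 7)/(3n + 11) − 2| < ϵ whenever n > 5/ϵ.
Take N_0 = 5/ϵ. If n > N_0 then |(6n + 7)/(3n + 11) − 2| ≤ 5/n < ϵ.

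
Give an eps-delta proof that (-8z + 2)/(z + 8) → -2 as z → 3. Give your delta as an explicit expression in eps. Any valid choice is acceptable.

delta = min(11/2, (11/12)eps)

Fix eps > 0. We want delta > 0 with 0 < |z − 3| < delta ⇒ |(-8z + 2)/(z + 8) + 2| < eps.
Combining over a common denominator, (-8z + 2)/(z + 8) + 2 = [(-8z + 2)·11 − (-22)·(z + 8)] / [11·(z + 8)] = -66(z − 3) / (11(z + 8)).
So |(-8z + 2)/(z + 8) + 2| = 66|z − 3| / (11·|z + 8|).
Restrict delta ≤ 11/2. Then |z − 3| < 11/2 gives |z + 8| = |(z − 3) + 11| ≥ 11 − 11/2 = 11/2.
Hence |(-8z + 2)/(z + 8) + 2| < 66|z − 3|/(11·(11/2)) = (12/11)|z − 3|, which is < eps once |z − 3| < (11/12)eps.
Take delta = min(11/2, (11/12)eps). Then 0 < |z − 3| < delta forces both bounds, so |(-8z + 2)/(z + 8) + 2| < eps.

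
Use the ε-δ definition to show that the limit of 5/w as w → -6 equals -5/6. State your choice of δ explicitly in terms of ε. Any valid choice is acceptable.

δ = min(3, (18/5)ε)

Let ε > 0 be given. We seek δ > 0 such that 0 < |w + 6| < δ implies |5/w + 5/6| < ε.
|5/w + 5/6| = 5·|-6 − w|/(6·|w|) = 5|w + 6|/(6|w|).
Require δ ≤ 3 so that |w| > 6 − 3 = 3, hence 6|w| > 18.
Then |5/w + 5/6| < 5|w + 6|/18, which is < ε when |w + 6| < (18/5)ε.
Take δ = min(3, (18/5)ε). Then 0 < |w + 6| < δ gives both |w + 6| < 3 and |w + 6| < (18/5)ε, so |5/w + 5/6| < ε.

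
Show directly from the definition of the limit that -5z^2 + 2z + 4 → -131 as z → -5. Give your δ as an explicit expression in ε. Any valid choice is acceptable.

Fix ε > 0. We want δ > 0 such that 0 < |z + 5| < δ implies |(-5z^2 + 2z + 4) + 131| < ε.
(-5z^2 + 2z + 4) + 131 = -5z^2 + 2z + 135 = (z + 5)(-5z + 27).
So |(-5z^2 + 2z + 4) + 131| = |z + 5|·|-5z + 27|.
Require δ ≤ 2. Then |z + 5| < 2 gives |z| < 7, and by the triangle inequality |-5z + 27| ≤ 5·7 + 27 = 62.
Hence |(-5z^2 + 2z + 4) + 131| ≤ 62|z + 5| < ε provided |z + 5| < ε/62.
Choosing δ = min(2, ε/62) ensures both conditions, hence |(-5z^2 + 2z + 4) + 131| < ε.

δ = min(2, ε/62)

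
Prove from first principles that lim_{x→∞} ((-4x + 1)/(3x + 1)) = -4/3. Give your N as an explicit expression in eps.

N = (7/9)/eps

Let eps > 0. We seek N > 0 such that x > N implies |(-4x + 1)/(3x + 1) + 4/3| < eps.
(-4x + 1)/(3x + 1) + 4/3 = (3(-4x + 1) − (-4)(3x + 1)) / (3(3x + 1)) = 7/(3(3x + 1)).
For x > 0 we have 3x + 1 > 3x, so |(-4x + 1)/(3x + 1) + 4/3| = 7/(3(3x + 1)) < 7/(3·3x) = (7/9)/x.
Thus |(-4x + 1)/(3x + 1) + 4/3| < eps whenever x > (7/9)/eps.
Take N = (7/9)/eps. If x > N then |(-4x + 1)/(3x + 1) + 4/3| < (7/9)/x < eps.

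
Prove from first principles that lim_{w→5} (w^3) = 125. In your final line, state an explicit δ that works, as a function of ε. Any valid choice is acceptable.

Let ε > 0 be given. We seek δ > 0 with 0 < |w − 5| < δ ⇒ |w^3 − 125| < ε.
Factor: w^3 − 125 = (w − 5)(w^2 + 5w + 25), so |w^3 − 125| = |w − 5|·|w^2 + 5w + 25|.
Restrict δ ≤ 2. Then |w − 5| < 2 gives |w| < 7, so by the triangle inequality |w^2 + 5w + 25| ≤ 7^2 + 5·7 + 25 = 109.
Hence |w^3 − 125| ≤ 109|w − 5|, which is < ε once |w − 5| < ε/109.
Take δ = min(2, ε/109). If 0 < |w − 5| < δ then both bounds hold and |w^3 − 125| ≤ 109|w − 5| < 109·(ε/109) = ε.

δ = min(2, ε/109)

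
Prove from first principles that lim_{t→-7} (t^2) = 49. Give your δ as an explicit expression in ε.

Let ε > 0. We seek δ > 0 with 0 < |t + 7| < δ ⇒ |t^2 − 49| < ε.
Factor: t^2 − 49 = (t + 7)(t - 7), so |t^2 − 49| = |t + 7|·|t - 7|.
Restrict δ ≤ 1. Then |t + 7| < 1 gives |t| < 8, so by the triangle inequality |t - 7| ≤ 8 + 7 = 15.
Hence |t^2 − 49| ≤ 15|t + 7|, which is < ε once |t + 7| < ε/15.
Take δ = min(1, ε/15). If 0 < |t + 7| < δ then both bounds hold and |t^2 − 49| ≤ 15|t + 7| < 15·(ε/15) = ε.

δ = min(1, ε/15)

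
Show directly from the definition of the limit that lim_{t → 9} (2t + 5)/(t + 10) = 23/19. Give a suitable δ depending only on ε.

Let ε > 0 be given. We want δ > 0 with 0 < |t − 9| < δ ⇒ |(2t + 5)/(t + 10) − (23/19)| < ε.
Combining over a common denominator, (2t + 5)/(t + 10) − (23/19) = [(2t + 5)·19 − 23·(t + 10)] / [19·(t + 10)] = 15(t − 9) / (19(t + 10)).
So |(2t + 5)/(t + 10) − (23/19)| = 15|t − 9| / (19·|t + 10|).
Require δ ≤ 19/2, so |t + 10| ≥ |19| − |t − 9| > 19 − 19/2 = 19/2.
Hence |(2t + 5)/(t + 10) − (23/19)| < 15|t − 9|/(19·(19/2)) = (30/361)|t − 9|, which is < ε once |t − 9| < (361/30)ε.
Take δ = min(19/2, (361/30)ε). Then 0 < |t − 9| < δ forces both bounds, so |(2t + 5)/(t + 10) − (23/19)| < ε.

δ = min(19/2, (361/30)ε)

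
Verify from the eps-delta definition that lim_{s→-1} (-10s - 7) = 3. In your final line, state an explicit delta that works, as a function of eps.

Let eps > 0 be given. We need delta > 0 so that 0 < |s + 1| < delta implies |(-10s - 7) − 3| < eps.
|(-10s - 7) − 3| = |-10s - 10| = 10|s + 1|.
So 10|s + 1| < eps exactly when |s + 1| < eps/10.
Choosing delta = eps/10 gives |(-10s - 7) − 3| = 10|s + 1| < eps whenever |s + 1| < delta.

delta = eps/10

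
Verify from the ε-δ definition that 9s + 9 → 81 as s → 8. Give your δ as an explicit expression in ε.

Let ε > 0 be given. We need δ > 0 so that 0 < |s − 8| < δ implies |(9s + 9) − 81| < ε.
|(9s + 9) − 81| = |9s - 72| = 9|s − 8|.
So 9|s − 8| < ε exactly when |s − 8| < ε/9.
Take δ = ε/9. If 0 < |s − 8| < δ then |(9s + 9) − 81| = 9|s − 8| < 9·(ε/9) = ε.

δ = ε/9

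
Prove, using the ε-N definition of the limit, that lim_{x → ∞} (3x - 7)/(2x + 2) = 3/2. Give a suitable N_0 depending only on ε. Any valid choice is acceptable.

N_0 = 5/ε

Let ε > 0. We seek N_0 > 0 such that x > N_0 implies |(3x - 7)/(2x + 2) − (3/2)| < ε.
(3x - 7)/(2x + 2) − (3/2) = (2(3x - 7) − 3(2x + 2)) / (2(2x + 2)) = -20/(2(2x + 2)).
For x > 0 we have 2x + 2 > 2x, so |(3x - 7)/(2x + 2) − (3/2)| = 20/(2(2x + 2)) < 20/(2·2x) = 5/x.
Thus |(3x - 7)/(2x + 2) − (3/2)| < ε whenever x > 5/ε.
Take N_0 = 5/ε. If x > N_0 then |(3x - 7)/(2x + 2) − (3/2)| < 5/x < ε.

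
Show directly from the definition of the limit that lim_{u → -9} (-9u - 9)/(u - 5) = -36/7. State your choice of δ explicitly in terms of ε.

Let ε > 0. We want δ > 0 with 0 < |u + 9| < δ ⇒ |(-9u - 9)/(u - 5) + 36/7| < ε.
Combining over a common denominator, (-9u - 9)/(u - 5) + 36/7 = [(-9u - 9)·(-14) − 72·(u - 5)] / [(-14)·(u - 5)] = 54(u + 9) / ((-14)(u - 5)).
So |(-9u - 9)/(u - 5) + 36/7| = 54|u + 9| / (14·|u − 5|).
Require δ ≤ 7, so |u − 5| ≥ |-14| − |u + 9| > 14 − 7 = 7.
Hence |(-9u - 9)/(u - 5) + 36/7| < 54|u + 9|/(14·7) = (27/49)|u + 9|, which is < ε once |u + 9| < (49/27)ε.
Take δ = min(7, (49/27)ε). Then 0 < |u + 9| < δ forces both bounds, so |(-9u - 9)/(u - 5) + 36/7| < ε.

δ = min(7, (49/27)ε)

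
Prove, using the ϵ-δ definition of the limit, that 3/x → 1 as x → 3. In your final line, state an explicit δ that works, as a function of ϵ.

Suppose ϵ > 0. We seek δ > 0 such that 0 < |x − 3| < δ implies |3/x − 1| < ϵ.
|3/x − 1| = 3·|3 − x|/(3·|x|) = 3|x − 3|/(3|x|).
Restrict δ ≤ 3/2. Then |x − 3| < 3/2 gives |x| > 3/2, so 3|x| > 9/2.
Then |3/x − 1| < 3|x − 3|/(9/2), which is < ϵ when |x − 3| < (3/2)ϵ.
Take δ = min(3/2, (3/2)ϵ). Then 0 < |x − 3| < δ gives both |x − 3| < 3/2 and |x − 3| < (3/2)ϵ, so |3/x − 1| < ϵ.

δ = min(3/2, (3/2)ϵ)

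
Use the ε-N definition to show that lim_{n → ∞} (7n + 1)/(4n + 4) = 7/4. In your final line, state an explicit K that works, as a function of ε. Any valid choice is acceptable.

K = (3/2)/ε

Let ε > 0. For n ≥ 1, |(7n + 1)/(4n + 4) − (7/4)| = |-24|/(4(4n + 4)) = 24/(4(4n + 4)).
Since 4n + 4 ≥ 4n for n ≥ 1, this is ≤ 24/(4·4n) = (3/2)/n.
So |(7n + 1)/(4n + 4) − (7/4)| < ε whenever n > (3/2)/ε.
Take K = (3/2)/ε. If n > K then |(7n + 1)/(4n + 4) − (7/4)| ≤ (3/2)/n < ε.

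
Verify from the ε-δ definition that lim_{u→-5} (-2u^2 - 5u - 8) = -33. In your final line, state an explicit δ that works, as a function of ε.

Let ε > 0. We want δ > 0 such that 0 < |u + 5| < δ implies |(-2u^2 - 5u - 8) + 33| < ε.
(-2u^2 - 5u - 8) + 33 = -2u^2 - 5u + 25 = (u + 5)(-2u + 5).
So |(-2u^2 - 5u - 8) + 33| = |u + 5|·|-2u + 5|.
Assume first that |u + 5| < 1, so |u| < 6. Then |-2u + 5| ≤ 2·6 + 5 = 17.
Hence |(-2u^2 - 5u - 8) + 33| ≤ 17|u + 5| < ε provided |u + 5| < ε/17.
Take δ = min(1, ε/17). Then 0 < |u + 5| < δ gives both |u + 5| < 1 and |u + 5| < ε/17, so |(-2u^2 - 5u - 8) + 33| < ε.

δ = min(1, ε/17)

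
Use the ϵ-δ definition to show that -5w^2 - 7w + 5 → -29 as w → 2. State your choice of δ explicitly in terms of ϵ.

δ = min(1, ϵ/32)

Fix ϵ > 0. We want δ > 0 such that 0 < |w − 2| < δ implies |(-5w^2 - 7w + 5) + 29| < ϵ.
(-5w^2 - 7w + 5) + 29 = -5w^2 - 7w + 34 = (w − 2)(-5w - 17).
So |(-5w^2 - 7w + 5) + 29| = |w − 2|·|-5w - 17|.
Require δ ≤ 1. Then |w − 2| < 1 gives |w| < 3, and by the triangle inequality |-5w - 17| ≤ 5·3 + 17 = 32.
Hence |(-5w^2 - 7w + 5) + 29| ≤ 32|w − 2| < ϵ provided |w − 2| < ϵ/32.
Take δ = min(1, ϵ/32). Then 0 < |w − 2| < δ gives both |w − 2| < 1 and |w − 2| < ϵ/32, so |(-5w^2 - 7w + 5) + 29| < ϵ.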